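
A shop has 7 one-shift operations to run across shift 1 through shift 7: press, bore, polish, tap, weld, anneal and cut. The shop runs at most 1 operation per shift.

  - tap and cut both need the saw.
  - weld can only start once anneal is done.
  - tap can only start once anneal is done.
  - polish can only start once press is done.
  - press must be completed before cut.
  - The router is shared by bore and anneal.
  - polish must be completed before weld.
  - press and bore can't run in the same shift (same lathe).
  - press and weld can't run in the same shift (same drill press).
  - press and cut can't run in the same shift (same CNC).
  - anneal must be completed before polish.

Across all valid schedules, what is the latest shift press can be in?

shift 4

Downstream work caps press at shift 5.
press at shift 4 is achievable: tap=shift 2; bore=shift 3; cut=shift 7; polish=shift 5; anneal=shift 1; weld=shift 6; press=shift 4.
Nothing later works — the conflict and capacity constraints rule out every shift after shift 4.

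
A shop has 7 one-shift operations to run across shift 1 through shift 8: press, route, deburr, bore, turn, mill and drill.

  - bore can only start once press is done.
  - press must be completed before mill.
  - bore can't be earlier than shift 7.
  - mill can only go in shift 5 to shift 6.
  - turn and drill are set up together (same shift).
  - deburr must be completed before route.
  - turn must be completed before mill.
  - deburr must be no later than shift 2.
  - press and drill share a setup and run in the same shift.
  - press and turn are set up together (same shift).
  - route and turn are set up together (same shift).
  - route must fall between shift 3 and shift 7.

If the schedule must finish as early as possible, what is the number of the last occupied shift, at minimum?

The precedence chain requires at least 3 distinct shifts.
bore can't be placed before shift 7, so the schedule must run through at least shift 7.
7 works (last occupied shift: shift 7): for example turn in shift 3; bore in shift 7; deburr in shift 1; route in shift 3; press in shift 3; mill in shift 5; drill in shift 3.

7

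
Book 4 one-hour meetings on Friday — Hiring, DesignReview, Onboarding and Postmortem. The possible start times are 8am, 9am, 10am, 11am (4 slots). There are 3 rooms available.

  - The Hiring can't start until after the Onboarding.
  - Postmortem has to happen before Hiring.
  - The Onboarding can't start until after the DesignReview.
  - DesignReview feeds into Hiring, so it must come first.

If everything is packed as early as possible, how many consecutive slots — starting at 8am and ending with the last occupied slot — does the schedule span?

The precedence chain requires at least 3 distinct slots.
With at most 3 per slot and 4 meetings, at least 2 slots are needed.
3 works (last occupied slot: 10am): for example Onboarding -> 9am; Postmortem -> 8am; Hiring -> 10am; DesignReview -> 8am.

3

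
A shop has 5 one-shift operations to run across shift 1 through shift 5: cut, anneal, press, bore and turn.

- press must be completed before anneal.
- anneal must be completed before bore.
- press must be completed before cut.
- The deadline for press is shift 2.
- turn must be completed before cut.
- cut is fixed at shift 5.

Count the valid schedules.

Splitting on anneal: it can be shift 2 (12), shift 3 (16), shift 4 (8). Listing each branch's schedules as (cut, press, bore, turn) by shift number:
anneal=shift 2: (5,1,3,1) (5,1,3,2) (5,1,3,3) (5,1,3,4) (5,1,4,1) (5,1,4,2) (5,1,4,3) (5,1,4,4) (5,1,5,1) (5,1,5,2) (5,1,5,3) (5,1,5,4) — 12.
anneal=shift 3: (5,1,4,1) (5,1,4,2) (5,1,4,3) (5,1,4,4) (5,1,5,1) (5,1,5,2) (5,1,5,3) (5,1,5,4) (5,2,4,1) (5,2,4,2) (5,2,4,3) (5,2,4,4) (5,2,5,1) (5,2,5,2) (5,2,5,3) (5,2,5,4) — 16.
anneal=shift 4: (5,1,5,1) (5,1,5,2) (5,1,5,3) (5,1,5,4) (5,2,5,1) (5,2,5,2) (5,2,5,3) (5,2,5,4) — 8.
Summing: 12 + 16 + 8 = 36.

36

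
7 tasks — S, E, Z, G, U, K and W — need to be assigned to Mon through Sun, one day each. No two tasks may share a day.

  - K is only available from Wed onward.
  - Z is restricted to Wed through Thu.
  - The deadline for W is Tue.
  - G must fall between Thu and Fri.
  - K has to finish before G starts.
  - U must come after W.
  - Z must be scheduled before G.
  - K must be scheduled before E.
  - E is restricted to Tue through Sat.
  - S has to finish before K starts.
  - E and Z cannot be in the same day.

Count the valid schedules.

Enumerating: K -> Thu; S -> Tue; E -> Sat; W -> Mon; G -> Fri; Z -> Wed; U -> Sun | W in Tue; U in Sun; Z in Wed; E in Sat; S in Mon; K in Thu; G in Fri | K=Wed; U=Sun; W=Mon; G=Fri; S=Tue; Z=Thu; E=Sat | S -> Mon, G -> Fri, K -> Wed, W -> Tue, Z -> Thu, E -> Sat, U -> Sun.

4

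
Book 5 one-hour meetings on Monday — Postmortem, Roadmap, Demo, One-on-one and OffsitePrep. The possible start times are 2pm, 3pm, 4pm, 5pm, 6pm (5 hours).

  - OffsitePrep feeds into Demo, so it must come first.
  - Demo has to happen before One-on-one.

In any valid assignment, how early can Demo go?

Precedence pushes Demo to at least 3pm; downstream work caps Demo at 5pm.
Demo at 3pm is achievable: Demo in 3pm, One-on-one in 4pm, Postmortem in 2pm, OffsitePrep in 2pm, Roadmap in 2pm.

3pm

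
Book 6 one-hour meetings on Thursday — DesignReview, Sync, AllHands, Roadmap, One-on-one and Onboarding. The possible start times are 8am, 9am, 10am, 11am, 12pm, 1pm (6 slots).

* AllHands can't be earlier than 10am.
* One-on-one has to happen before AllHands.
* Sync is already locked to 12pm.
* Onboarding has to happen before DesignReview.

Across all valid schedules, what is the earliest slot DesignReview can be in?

9am

Precedence pushes DesignReview to at least 9am.
DesignReview at 9am is achievable: Roadmap -> 8am, DesignReview -> 9am, Onboarding -> 8am, Sync -> 12pm, One-on-one -> 8am, AllHands -> 10am.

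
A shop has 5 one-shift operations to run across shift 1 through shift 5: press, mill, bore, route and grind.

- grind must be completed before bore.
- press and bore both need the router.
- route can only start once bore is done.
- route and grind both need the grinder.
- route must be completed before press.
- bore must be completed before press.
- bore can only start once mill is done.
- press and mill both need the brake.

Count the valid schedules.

7

Splitting on press: it can be shift 4 (1), shift 5 (6). Listing each branch's schedules as (mill, bore, route, grind) by shift number:
press=shift 4: (1,2,3,1) — 1.
press=shift 5: (1,2,3,1) (1,2,4,1) (1,3,4,1) (1,3,4,2) (2,3,4,1) (2,3,4,2) — 6.
Summing: 1 + 6 = 7.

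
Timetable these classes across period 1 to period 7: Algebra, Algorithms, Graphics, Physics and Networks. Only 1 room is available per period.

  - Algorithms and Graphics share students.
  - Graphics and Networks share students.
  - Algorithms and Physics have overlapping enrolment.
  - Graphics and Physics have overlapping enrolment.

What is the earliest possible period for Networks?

period 1

Networks at period 1 is achievable: Algorithms=period 3, Algebra=period 2, Graphics=period 4, Networks=period 1, Physics=period 5.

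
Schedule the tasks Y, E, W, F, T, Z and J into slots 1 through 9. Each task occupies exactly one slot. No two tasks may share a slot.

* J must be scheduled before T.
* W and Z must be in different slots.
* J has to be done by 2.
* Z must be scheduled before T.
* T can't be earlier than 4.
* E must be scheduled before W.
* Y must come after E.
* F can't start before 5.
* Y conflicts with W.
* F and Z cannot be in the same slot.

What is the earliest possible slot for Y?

Precedence pushes Y to at least 2.
Y at 3 is achievable: W=7; Y=3; J=1; F=5; T=6; Z=4; E=2.
Nothing earlier works — the conflict and capacity constraints rule out every slot before 3.

3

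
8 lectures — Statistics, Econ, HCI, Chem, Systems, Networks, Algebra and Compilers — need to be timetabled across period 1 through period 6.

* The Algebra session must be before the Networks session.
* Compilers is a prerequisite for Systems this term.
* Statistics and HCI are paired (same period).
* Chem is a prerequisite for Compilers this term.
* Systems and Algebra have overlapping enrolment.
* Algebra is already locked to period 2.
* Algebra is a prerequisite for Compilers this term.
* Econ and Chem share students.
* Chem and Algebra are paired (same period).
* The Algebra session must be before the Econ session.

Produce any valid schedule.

Algebra -> period 2, HCI -> period 1, Econ -> period 3, Statistics -> period 1, Networks -> period 3, Compilers -> period 3, Chem -> period 2, Systems -> period 4

Checking: Algebra(period 2) before Networks(period 3); Compilers(period 3) before Systems(period 4); Algebra(period 2) before Compilers(period 3); Chem(period 2) before Compilers(period 3); Algebra(period 2) before Econ(period 3); Systems(period 4) != Algebra(period 2); Econ(period 3) != Chem(period 2); Statistics = HCI = period 1; Chem = Algebra = period 2; Algebra=period 2 in [period 2,period 2].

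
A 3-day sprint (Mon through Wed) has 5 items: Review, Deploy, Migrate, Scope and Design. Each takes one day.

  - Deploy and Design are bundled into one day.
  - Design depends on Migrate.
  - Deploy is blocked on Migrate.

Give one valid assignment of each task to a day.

Design -> Tue, Review -> Mon, Scope -> Mon, Deploy -> Tue, Migrate -> Mon

Checking: Migrate(Mon) before Design(Tue); Migrate(Mon) before Deploy(Tue); Deploy = Design = Tue.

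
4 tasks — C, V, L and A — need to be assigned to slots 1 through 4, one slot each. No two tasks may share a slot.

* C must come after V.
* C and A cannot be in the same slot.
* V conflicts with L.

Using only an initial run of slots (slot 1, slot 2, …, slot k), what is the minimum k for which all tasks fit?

4

The precedence chain requires at least 2 distinct slots.
With at most 1 per slot and 4 tasks, at least 4 slots are needed.
4 works (last occupied slot: 4): for example A in 4; V in 1; L in 3; C in 2.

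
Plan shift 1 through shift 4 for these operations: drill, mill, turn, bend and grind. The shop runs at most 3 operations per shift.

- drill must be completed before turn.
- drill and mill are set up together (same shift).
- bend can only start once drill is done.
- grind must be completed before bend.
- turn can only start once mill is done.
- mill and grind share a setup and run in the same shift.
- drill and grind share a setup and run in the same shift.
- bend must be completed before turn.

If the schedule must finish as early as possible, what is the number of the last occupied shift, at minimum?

shift 3

The precedence chain requires at least 3 distinct shifts.
With at most 3 per shift and 5 operations, at least 2 shifts are needed.
3 works (last occupied shift: shift 3): for example grind in shift 1; drill in shift 1; mill in shift 1; turn in shift 3; bend in shift 2.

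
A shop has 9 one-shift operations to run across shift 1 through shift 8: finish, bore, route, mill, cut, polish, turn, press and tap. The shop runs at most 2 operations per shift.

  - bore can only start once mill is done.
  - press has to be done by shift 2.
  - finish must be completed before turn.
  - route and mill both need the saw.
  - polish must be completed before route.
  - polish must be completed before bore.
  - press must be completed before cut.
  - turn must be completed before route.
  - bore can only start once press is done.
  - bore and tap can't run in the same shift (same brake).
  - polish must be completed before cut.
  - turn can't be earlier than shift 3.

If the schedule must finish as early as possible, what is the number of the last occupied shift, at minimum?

The precedence chain requires at least 3 distinct shifts.
With at most 2 per shift and 9 operations, at least 5 shifts are needed.
Propagating the time windows through the other constraints, route can't land before shift 4, so the schedule must run through at least shift 4.
5 works (last occupied shift: shift 5): for example tap -> shift 5; press -> shift 1; polish -> shift 1; mill -> shift 2; finish -> shift 2; cut -> shift 4; route -> shift 4; bore -> shift 3; turn -> shift 3.

shift 5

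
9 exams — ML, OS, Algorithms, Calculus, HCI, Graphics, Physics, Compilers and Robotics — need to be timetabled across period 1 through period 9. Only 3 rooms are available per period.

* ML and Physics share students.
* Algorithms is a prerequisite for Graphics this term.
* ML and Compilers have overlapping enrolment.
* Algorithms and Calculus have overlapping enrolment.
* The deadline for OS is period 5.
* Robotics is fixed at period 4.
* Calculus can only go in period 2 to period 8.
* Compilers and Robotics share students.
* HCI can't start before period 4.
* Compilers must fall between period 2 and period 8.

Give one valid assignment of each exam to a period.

Calculus in period 2, Physics in period 3, Graphics in period 2, OS in period 1, Robotics in period 4, ML in period 1, HCI in period 4, Compilers in period 2, Algorithms in period 1

Checking: Algorithms(period 1) before Graphics(period 2); ML(period 1) != Physics(period 3); Compilers(period 2) != Robotics(period 4); ML(period 1) != Compilers(period 2); Algorithms(period 1) != Calculus(period 2); Compilers=period 2 in [period 2,period 8]; HCI=period 4 in [period 4,period 9]; OS=period 1 in [period 1,period 5]; Calculus=period 2 in [period 2,period 8]; Robotics=period 4 in [period 4,period 4]; max 3 per period (cap 3).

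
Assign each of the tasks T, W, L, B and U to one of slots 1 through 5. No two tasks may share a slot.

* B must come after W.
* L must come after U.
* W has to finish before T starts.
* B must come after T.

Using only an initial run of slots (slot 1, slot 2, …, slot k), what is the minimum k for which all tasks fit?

The precedence chain requires at least 3 distinct slots.
With at most 1 per slot and 5 tasks, at least 5 slots are needed.
5 works (last occupied slot: 5): for example W in 1, L in 5, T in 2, B in 3, U in 4.

5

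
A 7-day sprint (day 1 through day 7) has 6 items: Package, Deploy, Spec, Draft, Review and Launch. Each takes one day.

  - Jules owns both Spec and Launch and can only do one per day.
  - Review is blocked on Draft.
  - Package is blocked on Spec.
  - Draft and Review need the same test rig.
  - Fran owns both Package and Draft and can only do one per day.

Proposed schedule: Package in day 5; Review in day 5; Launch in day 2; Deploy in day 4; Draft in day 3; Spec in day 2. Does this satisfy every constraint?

Package is blocked on Spec — holds.
Fran owns both Package and Draft and can only do one per day — holds.
Review is blocked on Draft — holds.
Draft and Review need the same test rig — holds.
Jules owns both Spec and Launch and can only do one per day — violated.

No — it violates: Jules owns both Spec and Launch and can only do one per day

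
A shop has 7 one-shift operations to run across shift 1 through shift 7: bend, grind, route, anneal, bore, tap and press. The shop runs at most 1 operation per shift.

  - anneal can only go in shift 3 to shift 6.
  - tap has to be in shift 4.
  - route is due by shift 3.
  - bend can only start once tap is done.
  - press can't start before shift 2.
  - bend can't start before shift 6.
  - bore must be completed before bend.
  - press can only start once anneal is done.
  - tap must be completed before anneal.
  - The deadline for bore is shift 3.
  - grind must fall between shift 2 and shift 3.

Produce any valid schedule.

route in shift 3, press in shift 7, bend in shift 6, anneal in shift 5, bore in shift 1, grind in shift 2, tap in shift 4

Checking: anneal(shift 5) before press(shift 7); tap(shift 4) before bend(shift 6); bore(shift 1) before bend(shift 6); tap(shift 4) before anneal(shift 5); press=shift 7 in [shift 2,shift 7]; grind=shift 2 in [shift 2,shift 3]; route=shift 3 in [shift 1,shift 3]; anneal=shift 5 in [shift 3,shift 6]; tap=shift 4 in [shift 4,shift 4]; bore=shift 1 in [shift 1,shift 3]; bend=shift 6 in [shift 6,shift 7]; max 1 per shift (cap 1).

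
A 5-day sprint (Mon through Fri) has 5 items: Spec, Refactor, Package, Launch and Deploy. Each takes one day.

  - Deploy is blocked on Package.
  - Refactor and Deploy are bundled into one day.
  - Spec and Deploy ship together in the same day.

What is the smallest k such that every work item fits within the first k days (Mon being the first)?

The precedence chain requires at least 2 distinct days.
2 works (last occupied day: Tue): for example Refactor in Tue; Launch in Mon; Deploy in Tue; Spec in Tue; Package in Mon.

2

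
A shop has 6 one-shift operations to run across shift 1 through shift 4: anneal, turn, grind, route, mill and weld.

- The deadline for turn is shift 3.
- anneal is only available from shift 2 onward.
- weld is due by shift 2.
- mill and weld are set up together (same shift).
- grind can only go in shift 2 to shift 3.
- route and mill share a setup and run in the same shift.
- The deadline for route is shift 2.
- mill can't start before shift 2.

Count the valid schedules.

18

Splitting on anneal: it can be shift 2 (6), shift 3 (6), shift 4 (6). Listing each branch's schedules as (turn, grind, route, mill, weld) by shift number:
anneal=shift 2: (1,2,2,2,2) (1,3,2,2,2) (2,2,2,2,2) (2,3,2,2,2) (3,2,2,2,2) (3,3,2,2,2) — 6.
anneal=shift 3: (1,2,2,2,2) (1,3,2,2,2) (2,2,2,2,2) (2,3,2,2,2) (3,2,2,2,2) (3,3,2,2,2) — 6.
anneal=shift 4: (1,2,2,2,2) (1,3,2,2,2) (2,2,2,2,2) (2,3,2,2,2) (3,2,2,2,2) (3,3,2,2,2) — 6.
Summing: 6 + 6 + 6 = 18.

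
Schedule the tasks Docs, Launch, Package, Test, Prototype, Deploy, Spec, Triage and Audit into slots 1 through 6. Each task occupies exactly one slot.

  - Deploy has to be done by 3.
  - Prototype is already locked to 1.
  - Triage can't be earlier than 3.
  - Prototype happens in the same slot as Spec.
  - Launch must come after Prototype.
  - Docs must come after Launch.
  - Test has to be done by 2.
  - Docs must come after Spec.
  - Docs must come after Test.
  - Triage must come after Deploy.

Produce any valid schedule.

Deploy=1; Test=1; Launch=2; Spec=1; Docs=3; Audit=1; Triage=3; Package=1; Prototype=1

Checking: Test(1) before Docs(3); Deploy(1) before Triage(3); Prototype(1) before Launch(2); Spec(1) before Docs(3); Launch(2) before Docs(3); Prototype = Spec = 1; Test=1 in [1,2]; Prototype=1 in [1,1]; Triage=3 in [3,6]; Deploy=1 in [1,3].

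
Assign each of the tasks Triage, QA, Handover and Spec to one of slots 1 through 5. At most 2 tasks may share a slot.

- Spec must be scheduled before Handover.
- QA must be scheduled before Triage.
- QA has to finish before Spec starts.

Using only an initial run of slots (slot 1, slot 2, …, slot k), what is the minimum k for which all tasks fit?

3

The precedence chain requires at least 3 distinct slots.
With at most 2 per slot and 4 tasks, at least 2 slots are needed.
3 works (last occupied slot: 3): for example Spec -> 2, QA -> 1, Handover -> 3, Triage -> 2.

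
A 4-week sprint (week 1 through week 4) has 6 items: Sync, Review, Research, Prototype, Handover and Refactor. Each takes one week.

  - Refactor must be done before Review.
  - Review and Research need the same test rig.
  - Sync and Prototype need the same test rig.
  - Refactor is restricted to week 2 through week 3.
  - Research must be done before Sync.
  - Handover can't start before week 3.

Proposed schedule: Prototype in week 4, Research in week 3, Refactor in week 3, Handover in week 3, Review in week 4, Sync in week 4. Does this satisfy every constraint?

Sync and Prototype need the same test rig — violated.
Refactor must be done before Review — holds.
Handover can't start before week 3 — holds.
Review and Research need the same test rig — holds.
Refactor is restricted to week 2 through week 3 — holds.
Research must be done before Sync — holds.

No — it violates: Sync and Prototype need the same test rig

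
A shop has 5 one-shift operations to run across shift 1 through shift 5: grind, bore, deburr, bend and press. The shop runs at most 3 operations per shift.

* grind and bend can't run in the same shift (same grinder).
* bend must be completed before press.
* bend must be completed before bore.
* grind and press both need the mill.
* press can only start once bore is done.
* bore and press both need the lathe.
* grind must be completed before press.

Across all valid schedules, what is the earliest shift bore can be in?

Precedence pushes bore to at least shift 2; downstream work caps bore at shift 4.
bore at shift 2 is achievable: bore in shift 2, deburr in shift 1, bend in shift 1, grind in shift 2, press in shift 3.

shift 2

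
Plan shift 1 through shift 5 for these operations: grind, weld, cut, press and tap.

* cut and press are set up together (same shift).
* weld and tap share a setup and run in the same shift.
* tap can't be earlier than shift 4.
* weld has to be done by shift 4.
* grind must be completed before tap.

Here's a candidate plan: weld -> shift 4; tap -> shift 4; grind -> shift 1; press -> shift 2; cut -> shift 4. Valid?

No — it violates: cut and press are set up together (same shift)

grind must be completed before tap — holds.
weld and tap share a setup and run in the same shift — holds.
cut and press are set up together (same shift) — violated.
weld has to be done by shift 4 — holds.
tap can't be earlier than shift 4 — holds.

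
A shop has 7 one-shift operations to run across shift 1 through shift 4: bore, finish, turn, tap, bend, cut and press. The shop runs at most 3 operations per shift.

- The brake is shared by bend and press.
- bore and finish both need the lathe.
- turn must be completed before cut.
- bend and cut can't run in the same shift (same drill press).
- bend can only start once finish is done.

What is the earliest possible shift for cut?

shift 2

Precedence pushes cut to at least shift 2.
cut at shift 2 is achievable: tap -> shift 1, cut -> shift 2, finish -> shift 1, bore -> shift 2, turn -> shift 1, bend -> shift 3, press -> shift 2.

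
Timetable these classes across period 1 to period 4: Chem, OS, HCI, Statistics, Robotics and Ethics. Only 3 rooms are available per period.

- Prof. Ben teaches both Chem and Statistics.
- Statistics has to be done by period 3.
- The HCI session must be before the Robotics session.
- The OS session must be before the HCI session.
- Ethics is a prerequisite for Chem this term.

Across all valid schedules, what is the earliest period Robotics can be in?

Precedence pushes Robotics to at least period 3.
Robotics at period 3 is achievable: Ethics in period 1; HCI in period 2; Chem in period 2; Robotics in period 3; Statistics in period 1; OS in period 1.

period 3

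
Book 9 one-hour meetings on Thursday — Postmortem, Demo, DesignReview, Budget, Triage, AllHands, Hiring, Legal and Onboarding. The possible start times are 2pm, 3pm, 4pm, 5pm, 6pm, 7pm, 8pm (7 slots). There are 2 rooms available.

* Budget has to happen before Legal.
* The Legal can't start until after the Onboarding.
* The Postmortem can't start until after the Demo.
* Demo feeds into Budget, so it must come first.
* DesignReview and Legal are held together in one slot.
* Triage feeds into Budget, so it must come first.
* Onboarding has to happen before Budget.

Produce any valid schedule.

Postmortem=3pm; Legal=5pm; Hiring=6pm; Budget=4pm; Demo=2pm; Onboarding=2pm; AllHands=4pm; DesignReview=5pm; Triage=3pm

Checking: Demo(2pm) before Postmortem(3pm); Onboarding(2pm) before Budget(4pm); Demo(2pm) before Budget(4pm); Budget(4pm) before Legal(5pm); Onboarding(2pm) before Legal(5pm); Triage(3pm) before Budget(4pm); DesignReview = Legal = 5pm; max 2 per slot (cap 2).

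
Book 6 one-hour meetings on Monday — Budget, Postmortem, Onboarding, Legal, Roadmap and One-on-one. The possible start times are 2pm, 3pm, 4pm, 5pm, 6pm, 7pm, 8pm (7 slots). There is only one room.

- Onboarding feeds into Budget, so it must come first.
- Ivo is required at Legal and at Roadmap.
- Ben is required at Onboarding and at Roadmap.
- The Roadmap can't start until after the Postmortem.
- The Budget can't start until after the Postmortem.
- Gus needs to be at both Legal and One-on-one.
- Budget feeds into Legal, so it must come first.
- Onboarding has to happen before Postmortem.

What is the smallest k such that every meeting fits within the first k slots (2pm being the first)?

The precedence chain requires at least 4 distinct slots.
With at most 1 per slot and 6 meetings, at least 6 slots are needed.
6 works (last occupied slot: 7pm): for example Postmortem -> 3pm, Legal -> 5pm, Budget -> 4pm, One-on-one -> 7pm, Roadmap -> 6pm, Onboarding -> 2pm.

6 slots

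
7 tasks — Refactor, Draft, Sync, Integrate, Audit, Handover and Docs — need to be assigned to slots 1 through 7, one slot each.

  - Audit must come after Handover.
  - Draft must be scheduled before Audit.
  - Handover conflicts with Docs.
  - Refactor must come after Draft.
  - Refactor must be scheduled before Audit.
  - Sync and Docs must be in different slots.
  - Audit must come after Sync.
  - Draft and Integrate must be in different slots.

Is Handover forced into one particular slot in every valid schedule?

No

Handover can be 1 (e.g. Draft -> 1, Integrate -> 2, Docs -> 2, Handover -> 1, Sync -> 1, Refactor -> 2, Audit -> 3) or 2 (e.g. Refactor -> 2; Docs -> 3; Draft -> 1; Audit -> 3; Sync -> 1; Handover -> 2; Integrate -> 2).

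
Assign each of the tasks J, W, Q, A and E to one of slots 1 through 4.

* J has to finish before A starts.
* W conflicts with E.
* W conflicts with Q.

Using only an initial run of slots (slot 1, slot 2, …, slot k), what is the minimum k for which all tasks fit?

The precedence chain requires at least 2 distinct slots.
2 works (last occupied slot: 2): for example J in 1; Q in 2; A in 2; E in 2; W in 1.

2 slots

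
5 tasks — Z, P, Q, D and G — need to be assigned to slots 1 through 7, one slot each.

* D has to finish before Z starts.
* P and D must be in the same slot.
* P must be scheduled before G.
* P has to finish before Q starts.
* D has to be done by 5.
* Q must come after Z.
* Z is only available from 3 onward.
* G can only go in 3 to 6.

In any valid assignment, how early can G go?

G is available from 3; G's own window allows nothing later than 6.
G at 3 is achievable: G=3, Q=4, P=1, Z=3, D=1.

3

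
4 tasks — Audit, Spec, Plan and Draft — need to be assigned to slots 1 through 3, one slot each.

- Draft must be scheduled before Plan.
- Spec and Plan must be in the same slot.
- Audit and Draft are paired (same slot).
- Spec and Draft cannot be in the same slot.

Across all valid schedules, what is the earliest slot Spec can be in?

Spec must be in the same slot as Plan, which can't be before 2, so Spec is at least 2.
Spec at 2 is achievable: Audit in 1, Plan in 2, Spec in 2, Draft in 1.

2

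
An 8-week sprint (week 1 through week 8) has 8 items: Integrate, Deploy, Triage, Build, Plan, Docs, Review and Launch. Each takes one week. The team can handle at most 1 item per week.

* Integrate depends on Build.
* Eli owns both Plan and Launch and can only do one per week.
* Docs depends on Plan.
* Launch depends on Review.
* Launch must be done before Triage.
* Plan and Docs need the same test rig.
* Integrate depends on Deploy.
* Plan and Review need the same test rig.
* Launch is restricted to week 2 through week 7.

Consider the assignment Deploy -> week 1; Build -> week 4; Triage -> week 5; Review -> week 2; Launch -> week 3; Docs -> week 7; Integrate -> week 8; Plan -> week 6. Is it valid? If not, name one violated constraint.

Plan and Review need the same test rig — holds.
The team can handle at most 1 item per week — holds.
Plan and Docs need the same test rig — holds.
Launch is restricted to week 2 through week 7 — holds.
Launch depends on Review — holds.
Integrate depends on Build — holds.
Launch must be done before Triage — holds.
Docs depends on Plan — holds.
Eli owns both Plan and Launch and can only do one per week — holds.
Integrate depends on Deploy — holds.

Yes, all constraints hold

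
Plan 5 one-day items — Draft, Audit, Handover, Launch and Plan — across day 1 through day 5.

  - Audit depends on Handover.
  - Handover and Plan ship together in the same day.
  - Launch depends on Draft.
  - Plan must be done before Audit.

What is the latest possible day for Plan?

day 4

Downstream work caps Plan at day 4.
Plan at day 4 is achievable: Plan in day 4, Draft in day 1, Audit in day 5, Handover in day 4, Launch in day 2.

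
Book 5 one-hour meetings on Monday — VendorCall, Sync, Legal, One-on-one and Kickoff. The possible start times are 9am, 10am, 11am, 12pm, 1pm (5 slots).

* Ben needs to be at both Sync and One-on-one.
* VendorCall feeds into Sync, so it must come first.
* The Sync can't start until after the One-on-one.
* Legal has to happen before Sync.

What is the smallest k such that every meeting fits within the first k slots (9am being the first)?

2 slots

The precedence chain requires at least 2 distinct slots.
2 works (last occupied slot: 10am): for example VendorCall=9am; One-on-one=9am; Sync=10am; Kickoff=9am; Legal=9am.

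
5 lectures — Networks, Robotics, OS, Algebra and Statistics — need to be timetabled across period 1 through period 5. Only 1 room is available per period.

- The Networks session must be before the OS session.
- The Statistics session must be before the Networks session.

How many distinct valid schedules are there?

Splitting on Networks: it can be period 2 (6), period 3 (8), period 4 (6). Listing each branch's schedules as (Robotics, OS, Algebra, Statistics) by period number:
Networks=period 2: (3,4,5,1) (3,5,4,1) (4,3,5,1) (4,5,3,1) (5,3,4,1) (5,4,3,1) — 6.
Networks=period 3: (1,4,5,2) (1,5,4,2) (2,4,5,1) (2,5,4,1) (4,5,1,2) (4,5,2,1) (5,4,1,2) (5,4,2,1) — 8.
Networks=period 4: (1,5,2,3) (1,5,3,2) (2,5,1,3) (2,5,3,1) (3,5,1,2) (3,5,2,1) — 6.
Summing: 6 + 8 + 6 = 20.

20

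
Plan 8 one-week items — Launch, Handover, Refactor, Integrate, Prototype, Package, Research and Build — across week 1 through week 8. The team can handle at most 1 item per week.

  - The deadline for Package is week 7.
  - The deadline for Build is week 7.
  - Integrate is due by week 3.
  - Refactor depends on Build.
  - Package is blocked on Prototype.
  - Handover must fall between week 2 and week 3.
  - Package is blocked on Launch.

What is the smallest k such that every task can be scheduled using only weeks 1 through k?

8 weeks

The precedence chain requires at least 2 distinct weeks.
With at most 1 per week and 8 tasks, at least 8 weeks are needed.
8 works (last occupied week: week 8): for example Package -> week 5; Launch -> week 3; Integrate -> week 1; Refactor -> week 7; Prototype -> week 4; Build -> week 6; Research -> week 8; Handover -> week 2.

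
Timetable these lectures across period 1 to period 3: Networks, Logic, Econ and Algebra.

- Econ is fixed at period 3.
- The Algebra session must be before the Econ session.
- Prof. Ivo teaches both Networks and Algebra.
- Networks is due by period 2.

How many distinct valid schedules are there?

Splitting on Networks: it can be period 1 (3), period 2 (3). Listing each branch's schedules as (Logic, Econ, Algebra) by period number:
Networks=period 1: (1,3,2) (2,3,2) (3,3,2) — 3.
Networks=period 2: (1,3,1) (2,3,1) (3,3,1) — 3.
Summing: 3 + 3 = 6.

6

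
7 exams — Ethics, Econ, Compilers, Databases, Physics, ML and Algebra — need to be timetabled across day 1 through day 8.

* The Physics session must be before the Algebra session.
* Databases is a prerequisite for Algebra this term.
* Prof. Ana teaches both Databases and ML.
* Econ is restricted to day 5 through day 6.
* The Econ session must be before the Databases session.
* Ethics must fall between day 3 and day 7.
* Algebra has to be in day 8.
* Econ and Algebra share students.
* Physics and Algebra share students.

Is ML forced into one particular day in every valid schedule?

ML can be day 1 (e.g. Ethics in day 3, Econ in day 5, ML in day 1, Algebra in day 8, Compilers in day 1, Databases in day 6, Physics in day 1) or day 2 (e.g. Ethics in day 3, Econ in day 5, ML in day 2, Algebra in day 8, Databases in day 6, Compilers in day 1, Physics in day 1).

No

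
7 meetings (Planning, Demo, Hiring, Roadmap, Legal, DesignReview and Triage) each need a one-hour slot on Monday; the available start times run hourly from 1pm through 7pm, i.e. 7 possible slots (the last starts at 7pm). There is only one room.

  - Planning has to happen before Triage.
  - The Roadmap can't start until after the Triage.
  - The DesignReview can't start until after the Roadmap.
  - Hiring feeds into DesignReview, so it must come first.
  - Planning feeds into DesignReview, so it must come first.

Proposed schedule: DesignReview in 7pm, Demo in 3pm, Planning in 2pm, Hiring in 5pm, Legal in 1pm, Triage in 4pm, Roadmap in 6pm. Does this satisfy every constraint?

Valid

Planning has to happen before Triage — holds.
The DesignReview can't start until after the Roadmap — holds.
Planning feeds into DesignReview, so it must come first — holds.
Hiring feeds into DesignReview, so it must come first — holds.
The Roadmap can't start until after the Triage — holds.
There is only one room — holds.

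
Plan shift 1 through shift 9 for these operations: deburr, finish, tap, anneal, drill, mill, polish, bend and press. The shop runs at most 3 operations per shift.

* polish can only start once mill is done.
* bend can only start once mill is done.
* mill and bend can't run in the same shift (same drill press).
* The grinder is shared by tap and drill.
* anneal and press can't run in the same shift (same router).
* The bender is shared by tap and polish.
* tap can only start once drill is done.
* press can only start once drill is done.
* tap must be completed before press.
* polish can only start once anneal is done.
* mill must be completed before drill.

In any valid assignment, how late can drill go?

Precedence pushes drill to at least shift 2; downstream work caps drill at shift 7.
drill at shift 7 is achievable: tap=shift 8; mill=shift 1; finish=shift 2; deburr=shift 1; press=shift 9; bend=shift 2; drill=shift 7; anneal=shift 1; polish=shift 2.

shift 7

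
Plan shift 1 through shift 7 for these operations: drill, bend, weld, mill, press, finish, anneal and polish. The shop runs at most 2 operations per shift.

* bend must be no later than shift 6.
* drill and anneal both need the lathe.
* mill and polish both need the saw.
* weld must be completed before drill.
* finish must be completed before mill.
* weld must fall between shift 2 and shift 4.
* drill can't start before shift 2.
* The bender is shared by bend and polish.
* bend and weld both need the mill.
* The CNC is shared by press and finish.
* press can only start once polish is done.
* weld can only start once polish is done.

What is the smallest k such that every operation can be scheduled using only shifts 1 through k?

4

The precedence chain requires at least 3 distinct shifts.
With at most 2 per shift and 8 operations, at least 4 shifts are needed.
4 works (last occupied shift: shift 4): for example press=shift 3; anneal=shift 4; mill=shift 2; finish=shift 1; weld=shift 2; bend=shift 4; polish=shift 1; drill=shift 3.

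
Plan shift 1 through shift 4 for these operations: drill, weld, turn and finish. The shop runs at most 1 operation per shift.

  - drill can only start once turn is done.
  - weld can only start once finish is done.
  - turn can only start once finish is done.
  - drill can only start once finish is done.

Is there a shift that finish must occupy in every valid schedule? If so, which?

Downstream work caps finish at shift 2.
So finish is pinned to shift 1.

shift 1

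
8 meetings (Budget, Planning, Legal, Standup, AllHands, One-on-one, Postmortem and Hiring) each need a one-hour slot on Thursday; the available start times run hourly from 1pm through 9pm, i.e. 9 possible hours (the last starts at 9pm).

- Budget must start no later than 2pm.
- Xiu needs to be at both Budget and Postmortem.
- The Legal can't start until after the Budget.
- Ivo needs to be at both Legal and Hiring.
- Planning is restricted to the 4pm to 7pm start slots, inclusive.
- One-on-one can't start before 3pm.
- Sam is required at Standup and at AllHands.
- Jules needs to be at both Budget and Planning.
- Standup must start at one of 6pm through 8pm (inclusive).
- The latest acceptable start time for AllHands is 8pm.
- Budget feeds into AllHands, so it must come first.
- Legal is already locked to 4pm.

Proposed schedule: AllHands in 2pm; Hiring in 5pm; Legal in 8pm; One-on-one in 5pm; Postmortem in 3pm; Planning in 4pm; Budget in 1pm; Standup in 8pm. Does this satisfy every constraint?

Xiu needs to be at both Budget and Postmortem — holds.
Ivo needs to be at both Legal and Hiring — holds.
Budget feeds into AllHands, so it must come first — holds.
Budget must start no later than 2pm — holds.
One-on-one can't start before 3pm — holds.
Sam is required at Standup and at AllHands — holds.
Legal is already locked to 4pm — violated.
Jules needs to be at both Budget and Planning — holds.
The Legal can't start until after the Budget — holds.
The latest acceptable start time for AllHands is 8pm — holds.
Standup must start at one of 6pm through 8pm (inclusive) — holds.
Planning is restricted to the 4pm to 7pm start slots, inclusive — holds.

No. Legal is already locked to 4pm is not satisfied.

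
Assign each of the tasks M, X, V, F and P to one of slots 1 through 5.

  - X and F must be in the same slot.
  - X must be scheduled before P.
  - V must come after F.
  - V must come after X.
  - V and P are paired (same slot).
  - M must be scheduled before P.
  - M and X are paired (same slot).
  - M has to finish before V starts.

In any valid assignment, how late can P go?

5

Precedence pushes P to at least 2.
P at 5 is achievable: V -> 5; P -> 5; M -> 1; X -> 1; F -> 1.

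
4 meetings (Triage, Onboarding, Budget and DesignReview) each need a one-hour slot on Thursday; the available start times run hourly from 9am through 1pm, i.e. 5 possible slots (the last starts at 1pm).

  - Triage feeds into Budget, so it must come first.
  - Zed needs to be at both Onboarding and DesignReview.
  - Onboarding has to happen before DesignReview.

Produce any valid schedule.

Onboarding -> 9am; Triage -> 9am; DesignReview -> 10am; Budget -> 10am

Checking: Onboarding(9am) before DesignReview(10am); Triage(9am) before Budget(10am); Onboarding(9am) != DesignReview(10am).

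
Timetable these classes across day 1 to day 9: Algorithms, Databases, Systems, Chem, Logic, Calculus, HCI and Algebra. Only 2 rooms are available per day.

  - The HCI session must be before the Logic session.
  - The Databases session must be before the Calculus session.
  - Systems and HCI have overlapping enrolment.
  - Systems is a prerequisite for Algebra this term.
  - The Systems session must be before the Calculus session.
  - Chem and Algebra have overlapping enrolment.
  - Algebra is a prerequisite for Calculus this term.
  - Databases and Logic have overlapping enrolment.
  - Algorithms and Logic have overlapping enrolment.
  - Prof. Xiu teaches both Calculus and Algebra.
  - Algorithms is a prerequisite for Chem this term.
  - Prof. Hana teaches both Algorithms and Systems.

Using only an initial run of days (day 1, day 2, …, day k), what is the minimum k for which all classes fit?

4 days

The precedence chain requires at least 3 distinct days.
With at most 2 per day and 8 classes, at least 4 days are needed.
4 works (last occupied day: day 4): for example Algebra -> day 2; HCI -> day 3; Calculus -> day 3; Logic -> day 4; Chem -> day 4; Algorithms -> day 2; Systems -> day 1; Databases -> day 1.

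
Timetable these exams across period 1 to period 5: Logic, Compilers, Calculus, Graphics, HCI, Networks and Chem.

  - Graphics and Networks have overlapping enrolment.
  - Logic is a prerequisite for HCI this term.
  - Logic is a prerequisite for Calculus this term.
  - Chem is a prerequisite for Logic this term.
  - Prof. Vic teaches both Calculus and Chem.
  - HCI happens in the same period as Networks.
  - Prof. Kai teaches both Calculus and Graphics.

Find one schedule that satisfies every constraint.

Graphics=period 1; Networks=period 3; HCI=period 3; Compilers=period 1; Calculus=period 3; Logic=period 2; Chem=period 1

Checking: Chem(period 1) before Logic(period 2); Logic(period 2) before HCI(period 3); Logic(period 2) before Calculus(period 3); Graphics(period 1) != Networks(period 3); Calculus(period 3) != Chem(period 1); Calculus(period 3) != Graphics(period 1); HCI = Networks = period 3.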